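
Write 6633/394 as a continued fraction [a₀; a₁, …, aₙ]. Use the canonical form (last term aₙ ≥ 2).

[16; 1, 5, 16, 4]

6633 = 16·394 + 329
394 = 1·329 + 65
329 = 5·65 + 4
65 = 16·4 + 1
4 = 4·1 + 0  (stop)
So 6633/394 = [16; 1, 5, 16, 4].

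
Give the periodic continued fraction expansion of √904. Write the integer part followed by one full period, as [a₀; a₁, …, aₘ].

[30; 15, 60]

a₀ = ⌊√904⌋ = 30.
With m₀=0, d₀=1 and mₖ₊₁ = dₖaₖ − mₖ, dₖ₊₁ = (n − mₖ₊₁²)/dₖ, aₖ₊₁ = ⌊(a₀+mₖ₊₁)/dₖ₊₁⌋:
  k=1: m=30, d=4, a=15
  k=2: m=30, d=1, a=60
d=1 and a=2a₀=60 at k=2, so the next step gives (m, d) = (30, 4) again — its k=1 value — and the period has length 2.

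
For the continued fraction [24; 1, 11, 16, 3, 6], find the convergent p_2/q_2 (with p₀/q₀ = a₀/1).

Using pₖ = aₖpₖ₋₁ + pₖ₋₂, qₖ = aₖqₖ₋₁ + qₖ₋₂ (with p₋₁=1, p₋₂=0, q₋₁=0, q₋₂=1):
  k=0: a=24, p=24, q=1
  k=1: a=1, p=25, q=1
  k=2: a=11, p=299, q=12

299/12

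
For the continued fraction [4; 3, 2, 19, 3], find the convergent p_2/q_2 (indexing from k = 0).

Using pₖ = aₖpₖ₋₁ + pₖ₋₂, qₖ = aₖqₖ₋₁ + qₖ₋₂ (with p₋₁=1, p₋₂=0, q₋₁=0, q₋₂=1):
  k=0: a=4, p=4, q=1
  k=1: a=3, p=13, q=3
  k=2: a=2, p=30, q=7

30/7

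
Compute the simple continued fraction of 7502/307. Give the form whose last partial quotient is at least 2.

[24; 2, 3, 2, 3, 2, 2]

7502 = 24·307 + 134
307 = 2·134 + 39
134 = 3·39 + 17
39 = 2·17 + 5
17 = 3·5 + 2
5 = 2·2 + 1
2 = 2·1 + 0  (stop)
So 7502/307 = [24; 2, 3, 2, 3, 2, 2].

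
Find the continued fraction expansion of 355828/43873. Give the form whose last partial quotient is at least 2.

[8; 9, 17, 2, 19, 3, 2]

355828 = 8*43873 + 4844
43873 = 9*4844 + 277
4844 = 17*277 + 135
277 = 2*135 + 7
135 = 19*7 + 2
7 = 3*2 + 1
2 = 2*1 + 0  (stop)
So 355828/43873 = [8; 9, 17, 2, 19, 3, 2].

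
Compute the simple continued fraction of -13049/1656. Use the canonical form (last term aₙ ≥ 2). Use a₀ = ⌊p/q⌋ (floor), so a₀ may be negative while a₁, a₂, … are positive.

[-8; 8, 3, 9, 7]

-13049 = -8*1656 + 199
1656 = 8*199 + 64
199 = 3*64 + 7
64 = 9*7 + 1
7 = 7*1 + 0  (stop)
So -13049/1656 = [-8; 8, 3, 9, 7].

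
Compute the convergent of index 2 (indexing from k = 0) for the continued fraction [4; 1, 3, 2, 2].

Using pₖ = aₖpₖ₋₁ + pₖ₋₂, qₖ = aₖqₖ₋₁ + qₖ₋₂ (with p₋₁=1, p₋₂=0, q₋₁=0, q₋₂=1):
  k=0: a=4, p=4, q=1
  k=1: a=1, p=5, q=1
  k=2: a=3, p=19, q=4

19/4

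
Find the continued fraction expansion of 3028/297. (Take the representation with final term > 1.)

3028 = 10×297 + 58
297 = 5×58 + 7
58 = 8×7 + 2
7 = 3×2 + 1
2 = 2×1 + 0  (stop)
So 3028/297 = [10; 5, 8, 3, 2].

[10; 5, 8, 3, 2]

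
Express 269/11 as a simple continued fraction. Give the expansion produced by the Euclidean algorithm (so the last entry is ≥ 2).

[24; 2, 5]

269 = 24·11 + 5
11 = 2·5 + 1
5 = 5·1 + 0  (stop)
So 269/11 = [24; 2, 5].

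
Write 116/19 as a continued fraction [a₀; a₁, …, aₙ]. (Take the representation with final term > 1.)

116 = 6·19 + 2
19 = 9·2 + 1
2 = 2·1 + 0  (stop)
So 116/19 = [6; 9, 2].

[6; 9, 2]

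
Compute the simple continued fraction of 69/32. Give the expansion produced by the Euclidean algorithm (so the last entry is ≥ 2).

69 = 2·32 + 5
32 = 6·5 + 2
5 = 2·2 + 1
2 = 2·1 + 0  (stop)
So 69/32 = [2; 6, 2, 2].

[2; 6, 2, 2]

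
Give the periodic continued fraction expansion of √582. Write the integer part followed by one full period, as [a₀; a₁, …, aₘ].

[24; 8, 48]

a₀ = ⌊√582⌋ = 24.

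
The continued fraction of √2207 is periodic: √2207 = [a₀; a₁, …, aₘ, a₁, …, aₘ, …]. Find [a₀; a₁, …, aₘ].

a₀ = ⌊√2207⌋ = 46.

[46; 1, 45, 1, 92]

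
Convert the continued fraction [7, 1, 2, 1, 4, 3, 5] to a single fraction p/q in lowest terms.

2507/324

Using pₖ = aₖpₖ₋₁ + pₖ₋₂ and qₖ = aₖqₖ₋₁ + qₖ₋₂:
  k=0: a=7, p=7, q=1
  k=1: a=1, p=8, q=1
  k=2: a=2, p=23, q=3
  k=3: a=1, p=31, q=4
  k=4: a=4, p=147, q=19
  k=5: a=3, p=472, q=61
  k=6: a=5, p=2507, q=324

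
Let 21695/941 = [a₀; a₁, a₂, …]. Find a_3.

21695 = 23·941 + 52   →  a_0 = 23
941 = 18·52 + 5   →  a_1 = 18
52 = 10·5 + 2   →  a_2 = 10
5 = 2·2 + 1   →  a_3 = 2

2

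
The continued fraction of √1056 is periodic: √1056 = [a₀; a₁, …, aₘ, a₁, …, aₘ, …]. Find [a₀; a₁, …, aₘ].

a₀ = ⌊√1056⌋ = 32.
With m₀=0, d₀=1 and mₖ₊₁ = dₖaₖ − mₖ, dₖ₊₁ = (n − mₖ₊₁²)/dₖ, aₖ₊₁ = ⌊(a₀+mₖ₊₁)/dₖ₊₁⌋:
  k=1: m=32, d=32, a=2
  k=2: m=32, d=1, a=64
d=1 and a=2a₀=64 at k=2, so the next step gives (m, d) = (32, 32) again — its k=1 value — and the period has length 2.

[32; 2, 64]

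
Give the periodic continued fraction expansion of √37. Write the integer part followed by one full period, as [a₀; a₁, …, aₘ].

a₀ = ⌊√37⌋ = 6.
With m₀=0, d₀=1 and mₖ₊₁ = dₖaₖ − mₖ, dₖ₊₁ = (n − mₖ₊₁²)/dₖ, aₖ₊₁ = ⌊(a₀+mₖ₊₁)/dₖ₊₁⌋:
  k=1: m=6, d=1, a=12
d=1 and a=2a₀=12 at k=1, so the next step gives (m, d) = (6, 1) again — its k=1 value — and the period has length 1.

[6; 12]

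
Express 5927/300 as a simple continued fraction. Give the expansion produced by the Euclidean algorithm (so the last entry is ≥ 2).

5927 = 19×300 + 227
300 = 1×227 + 73
227 = 3×73 + 8
73 = 9×8 + 1
8 = 8×1 + 0  (stop)
So 5927/300 = [19; 1, 3, 9, 8].

[19; 1, 3, 9, 8]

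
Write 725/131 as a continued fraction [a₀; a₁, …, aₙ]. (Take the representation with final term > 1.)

[5; 1, 1, 6, 1, 3, 2]

725 = 5×131 + 70
131 = 1×70 + 61
70 = 1×61 + 9
61 = 6×9 + 7
9 = 1×7 + 2
7 = 3×2 + 1
2 = 2×1 + 0  (stop)
So 725/131 = [5; 1, 1, 6, 1, 3, 2].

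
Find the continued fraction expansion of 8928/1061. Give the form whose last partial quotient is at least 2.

8928 = 8*1061 + 440
1061 = 2*440 + 181
440 = 2*181 + 78
181 = 2*78 + 25
78 = 3*25 + 3
25 = 8*3 + 1
3 = 3*1 + 0  (stop)
So 8928/1061 = [8; 2, 2, 2, 3, 8, 3].

[8; 2, 2, 2, 3, 8, 3]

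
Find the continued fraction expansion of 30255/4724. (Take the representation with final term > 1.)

[6; 2, 2, 8, 2, 3, 15]

30255 = 6×4724 + 1911
4724 = 2×1911 + 902
1911 = 2×902 + 107
902 = 8×107 + 46
107 = 2×46 + 15
46 = 3×15 + 1
15 = 15×1 + 0  (stop)
So 30255/4724 = [6; 2, 2, 8, 2, 3, 15].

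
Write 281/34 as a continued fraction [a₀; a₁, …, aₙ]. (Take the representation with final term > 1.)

[8; 3, 1, 3, 2]

281 = 8*34 + 9
34 = 3*9 + 7
9 = 1*7 + 2
7 = 3*2 + 1
2 = 2*1 + 0  (stop)
So 281/34 = [8; 3, 1, 3, 2].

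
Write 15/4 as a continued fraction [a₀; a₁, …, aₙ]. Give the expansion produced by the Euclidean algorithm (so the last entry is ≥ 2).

[3; 1, 3]

15 = 3*4 + 3
4 = 1*3 + 1
3 = 3*1 + 0  (stop)
So 15/4 = [3; 1, 3].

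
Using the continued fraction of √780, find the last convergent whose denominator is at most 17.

√780 = [27; 1, 12, 1, 54, …] (period length 4).
Convergents:
  p_0/q_0 = 27/1
  p_1/q_1 = 28/1
  p_2/q_2 = 363/13
  p_3/q_3 = 391/14
  p_4/q_4 = 21477/769
q_3 = 14 ≤ 17 < 769 = q_4, so the answer is 391/14.

391/14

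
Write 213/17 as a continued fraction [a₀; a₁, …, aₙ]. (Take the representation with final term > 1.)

213 = 12·17 + 9
17 = 1·9 + 8
9 = 1·8 + 1
8 = 8·1 + 0  (stop)
So 213/17 = [12; 1, 1, 8].

[12; 1, 1, 8]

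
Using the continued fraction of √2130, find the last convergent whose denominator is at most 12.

323/7

√2130 = [46; 6, 1, 1, 2, 1, 1, 6, 92, …] (period length 8).
Convergents:
  p_0/q_0 = 46/1
  p_1/q_1 = 277/6
  p_2/q_2 = 323/7
  p_3/q_3 = 600/13
q_2 = 7 ≤ 12 < 13 = q_3, so the answer is 323/7.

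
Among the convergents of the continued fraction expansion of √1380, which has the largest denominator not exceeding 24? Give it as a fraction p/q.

743/20

√1380 = [37; 6, 1, 2, 1, 6, 74, …] (period length 6).
Convergents:
  p_0/q_0 = 37/1
  p_1/q_1 = 223/6
  p_2/q_2 = 260/7
  p_3/q_3 = 743/20
  p_4/q_4 = 1003/27
q_3 = 20 ≤ 24 < 27 = q_4, so the answer is 743/20.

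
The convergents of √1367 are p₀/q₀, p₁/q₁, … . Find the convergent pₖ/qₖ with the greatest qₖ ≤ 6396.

101195/2737

√1367 = [36; 1, 35, 1, 72, …] (period length 4).
Convergents:
  p_0/q_0 = 36/1
  p_1/q_1 = 37/1
  p_2/q_2 = 1331/36
  p_3/q_3 = 1368/37
  p_4/q_4 = 99827/2700
  p_5/q_5 = 101195/2737
  p_6/q_6 = 3641652/98495
q_5 = 2737 ≤ 6396 < 98495 = q_6, so the answer is 101195/2737.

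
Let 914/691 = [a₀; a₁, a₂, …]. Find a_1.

3

914 = 1·691 + 223   →  a_0 = 1
691 = 3·223 + 22   →  a_1 = 3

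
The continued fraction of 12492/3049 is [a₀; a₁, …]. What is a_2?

3

12492 = 4·3049 + 296   →  a_0 = 4
3049 = 10·296 + 89   →  a_1 = 10
296 = 3·89 + 29   →  a_2 = 3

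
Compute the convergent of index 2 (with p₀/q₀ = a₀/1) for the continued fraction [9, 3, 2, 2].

Using pₖ = aₖpₖ₋₁ + pₖ₋₂, qₖ = aₖqₖ₋₁ + qₖ₋₂ (with p₋₁=1, p₋₂=0, q₋₁=0, q₋₂=1):
  k=0: a=9, p=9, q=1
  k=1: a=3, p=28, q=3
  k=2: a=2, p=65, q=7

65/7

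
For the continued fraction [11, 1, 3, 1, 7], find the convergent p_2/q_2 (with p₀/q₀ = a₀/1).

47/4

Using pₖ = aₖpₖ₋₁ + pₖ₋₂, qₖ = aₖqₖ₋₁ + qₖ₋₂ (with p₋₁=1, p₋₂=0, q₋₁=0, q₋₂=1):
  k=0: a=11, p=11, q=1
  k=1: a=1, p=12, q=1
  k=2: a=3, p=47, q=4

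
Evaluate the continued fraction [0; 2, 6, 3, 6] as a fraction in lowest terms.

120/259

Using pₖ = aₖpₖ₋₁ + pₖ₋₂ and qₖ = aₖqₖ₋₁ + qₖ₋₂:
  k=0: a=0, p=0, q=1
  k=1: a=2, p=1, q=2
  k=2: a=6, p=6, q=13
  k=3: a=3, p=19, q=41
  k=4: a=6, p=120, q=259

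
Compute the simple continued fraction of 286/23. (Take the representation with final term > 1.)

286 = 12·23 + 10
23 = 2·10 + 3
10 = 3·3 + 1
3 = 3·1 + 0  (stop)
So 286/23 = [12; 2, 3, 3].

[12; 2, 3, 3]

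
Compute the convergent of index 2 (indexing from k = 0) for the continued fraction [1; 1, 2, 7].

Using pₖ = aₖpₖ₋₁ + pₖ₋₂, qₖ = aₖqₖ₋₁ + qₖ₋₂ (with p₋₁=1, p₋₂=0, q₋₁=0, q₋₂=1):
  k=0: a=1, p=1, q=1
  k=1: a=1, p=2, q=1
  k=2: a=2, p=5, q=3

5/3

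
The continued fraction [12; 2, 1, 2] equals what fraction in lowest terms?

99/8

Fold from the inside: start with 2/1.
  1 + 1/2 = 3/2
  2 + 2/3 = 8/3
  12 + 3/8 = 99/8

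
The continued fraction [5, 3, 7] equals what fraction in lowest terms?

Fold from the inside: start with 7/1.
  3 + 1/7 = 22/7
  5 + 7/22 = 117/22

117/22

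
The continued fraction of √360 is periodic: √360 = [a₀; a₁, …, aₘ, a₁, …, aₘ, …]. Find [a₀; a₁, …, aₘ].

[18; 1, 36]

a₀ = ⌊√360⌋ = 18.
With m₀=0, d₀=1 and mₖ₊₁ = dₖaₖ − mₖ, dₖ₊₁ = (n − mₖ₊₁²)/dₖ, aₖ₊₁ = ⌊(a₀+mₖ₊₁)/dₖ₊₁⌋:
  k=1: m=18, d=36, a=1
  k=2: m=18, d=1, a=36
d=1 and a=2a₀=36 at k=2, so the next step gives (m, d) = (18, 36) again — its k=1 value — and the period has length 2.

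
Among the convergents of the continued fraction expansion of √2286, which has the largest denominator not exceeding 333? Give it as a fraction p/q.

√2286 = [47; 1, 4, 3, 10, 3, 4, 1, 94, …] (period length 8).
Convergents:
  p_0/q_0 = 47/1
  p_1/q_1 = 48/1
  p_2/q_2 = 239/5
  p_3/q_3 = 765/16
  p_4/q_4 = 7889/165
  p_5/q_5 = 24432/511
q_4 = 165 ≤ 333 < 511 = q_5, so the answer is 7889/165.

7889/165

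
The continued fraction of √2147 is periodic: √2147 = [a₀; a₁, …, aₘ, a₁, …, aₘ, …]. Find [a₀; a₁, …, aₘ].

a₀ = ⌊√2147⌋ = 46.
With m₀=0, d₀=1 and mₖ₊₁ = dₖaₖ − mₖ, dₖ₊₁ = (n − mₖ₊₁²)/dₖ, aₖ₊₁ = ⌊(a₀+mₖ₊₁)/dₖ₊₁⌋:
  k=1: m=46, d=31, a=2
  k=2: m=16, d=61, a=1
  k=3: m=45, d=2, a=45
  k=4: m=45, d=61, a=1
  k=5: m=16, d=31, a=2
  k=6: m=46, d=1, a=92
d=1 and a=2a₀=92 at k=6, so the next step gives (m, d) = (46, 31) again — its k=1 value — and the period has length 6.

[46; 2, 1, 45, 1, 2, 92]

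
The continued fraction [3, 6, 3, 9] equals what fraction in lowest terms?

Fold from the inside: start with 9/1.
  3 + 1/9 = 28/9
  6 + 9/28 = 177/28
  3 + 28/177 = 559/177

559/177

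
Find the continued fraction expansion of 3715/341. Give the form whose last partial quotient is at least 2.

3715 = 10*341 + 305
341 = 1*305 + 36
305 = 8*36 + 17
36 = 2*17 + 2
17 = 8*2 + 1
2 = 2*1 + 0  (stop)
So 3715/341 = [10; 1, 8, 2, 8, 2].

[10; 1, 8, 2, 8, 2]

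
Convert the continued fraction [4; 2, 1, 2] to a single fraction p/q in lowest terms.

35/8

Fold from the inside: start with 2/1.
  1 + 1/2 = 3/2
  2 + 2/3 = 8/3
  4 + 3/8 = 35/8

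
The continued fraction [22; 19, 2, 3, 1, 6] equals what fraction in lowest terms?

Fold from the inside: start with 6/1.
  1 + 1/6 = 7/6
  3 + 6/7 = 27/7
  2 + 7/27 = 61/27
  19 + 27/61 = 1186/61
  22 + 61/1186 = 26153/1186

26153/1186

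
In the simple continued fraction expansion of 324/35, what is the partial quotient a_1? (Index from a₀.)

324 = 9·35 + 9   →  a_0 = 9
35 = 3·9 + 8   →  a_1 = 3

3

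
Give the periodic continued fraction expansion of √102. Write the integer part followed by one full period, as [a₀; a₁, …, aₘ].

[10; 10, 20]

a₀ = ⌊√102⌋ = 10.
With m₀=0, d₀=1 and mₖ₊₁ = dₖaₖ − mₖ, dₖ₊₁ = (n − mₖ₊₁²)/dₖ, aₖ₊₁ = ⌊(a₀+mₖ₊₁)/dₖ₊₁⌋:
  k=1: m=10, d=2, a=10
  k=2: m=10, d=1, a=20
d=1 and a=2a₀=20 at k=2, so the next step gives (m, d) = (10, 2) again — its k=1 value — and the period has length 2.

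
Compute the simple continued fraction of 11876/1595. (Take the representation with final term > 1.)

[7; 2, 4, 9, 9, 2]

11876 = 7×1595 + 711
1595 = 2×711 + 173
711 = 4×173 + 19
173 = 9×19 + 2
19 = 9×2 + 1
2 = 2×1 + 0  (stop)
So 11876/1595 = [7; 2, 4, 9, 9, 2].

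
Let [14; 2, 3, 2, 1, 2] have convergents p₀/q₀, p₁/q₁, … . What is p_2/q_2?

101/7

Using pₖ = aₖpₖ₋₁ + pₖ₋₂, qₖ = aₖqₖ₋₁ + qₖ₋₂ (with p₋₁=1, p₋₂=0, q₋₁=0, q₋₂=1):
  k=0: a=14, p=14, q=1
  k=1: a=2, p=29, q=2
  k=2: a=3, p=101, q=7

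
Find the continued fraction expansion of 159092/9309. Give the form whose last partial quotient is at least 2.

159092 = 17*9309 + 839
9309 = 11*839 + 80
839 = 10*80 + 39
80 = 2*39 + 2
39 = 19*2 + 1
2 = 2*1 + 0  (stop)
So 159092/9309 = [17; 11, 10, 2, 19, 2].

[17; 11, 10, 2, 19, 2]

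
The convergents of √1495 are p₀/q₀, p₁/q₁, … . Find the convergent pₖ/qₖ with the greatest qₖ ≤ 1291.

√1495 = [38; 1, 1, 1, 76, …] (period length 4).
Convergents:
  p_0/q_0 = 38/1
  p_1/q_1 = 39/1
  p_2/q_2 = 77/2
  p_3/q_3 = 116/3
  p_4/q_4 = 8893/230
  p_5/q_5 = 9009/233
  p_6/q_6 = 17902/463
  p_7/q_7 = 26911/696
  p_8/q_8 = 2063138/53359
q_7 = 696 ≤ 1291 < 53359 = q_8, so the answer is 26911/696.

26911/696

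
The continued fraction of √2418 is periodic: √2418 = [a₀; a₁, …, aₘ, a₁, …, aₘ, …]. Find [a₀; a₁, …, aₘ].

a₀ = ⌊√2418⌋ = 49.
With m₀=0, d₀=1 and mₖ₊₁ = dₖaₖ − mₖ, dₖ₊₁ = (n − mₖ₊₁²)/dₖ, aₖ₊₁ = ⌊(a₀+mₖ₊₁)/dₖ₊₁⌋:
  k=1: m=49, d=17, a=5
  k=2: m=36, d=66, a=1
  k=3: m=30, d=23, a=3
  k=4: m=39, d=39, a=2
  k=5: m=39, d=23, a=3
  k=6: m=30, d=66, a=1
  k=7: m=36, d=17, a=5
  k=8: m=49, d=1, a=98
d=1 and a=2a₀=98 at k=8, so the next step gives (m, d) = (49, 17) again — its k=1 value — and the period has length 8.

[49; 5, 1, 3, 2, 3, 1, 5, 98]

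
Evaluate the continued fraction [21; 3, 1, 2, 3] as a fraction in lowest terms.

787/37

Using pₖ = aₖpₖ₋₁ + pₖ₋₂ and qₖ = aₖqₖ₋₁ + qₖ₋₂:
  k=0: a=21, p=21, q=1
  k=1: a=3, p=64, q=3
  k=2: a=1, p=85, q=4
  k=3: a=2, p=234, q=11
  k=4: a=3, p=787, q=37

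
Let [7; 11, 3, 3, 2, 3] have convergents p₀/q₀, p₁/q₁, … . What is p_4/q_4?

1843/260

Using pₖ = aₖpₖ₋₁ + pₖ₋₂, qₖ = aₖqₖ₋₁ + qₖ₋₂ (with p₋₁=1, p₋₂=0, q₋₁=0, q₋₂=1):
  k=0: a=7, p=7, q=1
  k=1: a=11, p=78, q=11
  k=2: a=3, p=241, q=34
  k=3: a=3, p=801, q=113
  k=4: a=2, p=1843, q=260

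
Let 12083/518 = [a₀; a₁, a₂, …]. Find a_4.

1

12083 = 23·518 + 169   →  a_0 = 23
518 = 3·169 + 11   →  a_1 = 3
169 = 15·11 + 4   →  a_2 = 15
11 = 2·4 + 3   →  a_3 = 2
4 = 1·3 + 1   →  a_4 = 1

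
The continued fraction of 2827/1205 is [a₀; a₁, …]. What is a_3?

2827 = 2·1205 + 417   →  a_0 = 2
1205 = 2·417 + 371   →  a_1 = 2
417 = 1·371 + 46   →  a_2 = 1
371 = 8·46 + 3   →  a_3 = 8

8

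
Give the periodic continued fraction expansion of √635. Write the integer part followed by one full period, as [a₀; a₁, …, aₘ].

a₀ = ⌊√635⌋ = 25.
With m₀=0, d₀=1 and mₖ₊₁ = dₖaₖ − mₖ, dₖ₊₁ = (n − mₖ₊₁²)/dₖ, aₖ₊₁ = ⌊(a₀+mₖ₊₁)/dₖ₊₁⌋:
  k=1: m=25, d=10, a=5
  k=2: m=25, d=1, a=50
d=1 and a=2a₀=50 at k=2, so the next step gives (m, d) = (25, 10) again — its k=1 value — and the period has length 2.

[25; 5, 50]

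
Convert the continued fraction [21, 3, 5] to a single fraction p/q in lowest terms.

341/16

Fold from the inside: start with 5/1.
  3 + 1/5 = 16/5
  21 + 5/16 = 341/16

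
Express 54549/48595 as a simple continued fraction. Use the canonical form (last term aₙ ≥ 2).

[1; 8, 6, 5, 2, 8, 3, 3]

54549 = 1·48595 + 5954
48595 = 8·5954 + 963
5954 = 6·963 + 176
963 = 5·176 + 83
176 = 2·83 + 10
83 = 8·10 + 3
10 = 3·3 + 1
3 = 3·1 + 0  (stop)
So 54549/48595 = [1; 8, 6, 5, 2, 8, 3, 3].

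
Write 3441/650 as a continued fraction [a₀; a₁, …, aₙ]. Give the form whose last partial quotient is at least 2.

[5; 3, 2, 2, 12, 3]

3441 = 5×650 + 191
650 = 3×191 + 77
191 = 2×77 + 37
77 = 2×37 + 3
37 = 12×3 + 1
3 = 3×1 + 0  (stop)
So 3441/650 = [5; 3, 2, 2, 12, 3].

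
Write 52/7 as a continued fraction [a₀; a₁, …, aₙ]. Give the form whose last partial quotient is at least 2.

[7; 2, 3]

52 = 7*7 + 3
7 = 2*3 + 1
3 = 3*1 + 0  (stop)
So 52/7 = [7; 2, 3].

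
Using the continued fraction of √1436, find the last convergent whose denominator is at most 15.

√1436 = [37; 1, 8, 2, 18, 2, 8, 1, 74, …] (period length 8).
Convergents:
  p_0/q_0 = 37/1
  p_1/q_1 = 38/1
  p_2/q_2 = 341/9
  p_3/q_3 = 720/19
q_2 = 9 ≤ 15 < 19 = q_3, so the answer is 341/9.

341/9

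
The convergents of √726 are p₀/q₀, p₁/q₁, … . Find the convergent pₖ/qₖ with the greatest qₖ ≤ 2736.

26163/971

√726 = [26; 1, 16, 1, 52, …] (period length 4).
Convergents:
  p_0/q_0 = 26/1
  p_1/q_1 = 27/1
  p_2/q_2 = 458/17
  p_3/q_3 = 485/18
  p_4/q_4 = 25678/953
  p_5/q_5 = 26163/971
  p_6/q_6 = 444286/16489
q_5 = 971 ≤ 2736 < 16489 = q_6, so the answer is 26163/971.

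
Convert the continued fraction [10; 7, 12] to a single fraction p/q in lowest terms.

Using pₖ = aₖpₖ₋₁ + pₖ₋₂ and qₖ = aₖqₖ₋₁ + qₖ₋₂:
  k=0: a=10, p=10, q=1
  k=1: a=7, p=71, q=7
  k=2: a=12, p=862, q=85

862/85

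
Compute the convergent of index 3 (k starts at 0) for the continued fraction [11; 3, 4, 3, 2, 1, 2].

Using pₖ = aₖpₖ₋₁ + pₖ₋₂, qₖ = aₖqₖ₋₁ + qₖ₋₂ (with p₋₁=1, p₋₂=0, q₋₁=0, q₋₂=1):
  k=0: a=11, p=11, q=1
  k=1: a=3, p=34, q=3
  k=2: a=4, p=147, q=13
  k=3: a=3, p=475, q=42

475/42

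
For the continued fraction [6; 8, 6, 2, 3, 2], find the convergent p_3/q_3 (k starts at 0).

Using pₖ = aₖpₖ₋₁ + pₖ₋₂, qₖ = aₖqₖ₋₁ + qₖ₋₂ (with p₋₁=1, p₋₂=0, q₋₁=0, q₋₂=1):
  k=0: a=6, p=6, q=1
  k=1: a=8, p=49, q=8
  k=2: a=6, p=300, q=49
  k=3: a=2, p=649, q=106

649/106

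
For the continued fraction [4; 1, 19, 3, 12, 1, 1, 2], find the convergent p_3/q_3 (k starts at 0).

Using pₖ = aₖpₖ₋₁ + pₖ₋₂, qₖ = aₖqₖ₋₁ + qₖ₋₂ (with p₋₁=1, p₋₂=0, q₋₁=0, q₋₂=1):
  k=0: a=4, p=4, q=1
  k=1: a=1, p=5, q=1
  k=2: a=19, p=99, q=20
  k=3: a=3, p=302, q=61

302/61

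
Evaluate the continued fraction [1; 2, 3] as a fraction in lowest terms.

10/7

Fold from the inside: start with 3/1.
  2 + 1/3 = 7/3
  1 + 3/7 = 10/7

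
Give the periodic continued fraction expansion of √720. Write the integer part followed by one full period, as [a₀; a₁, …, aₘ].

[26; 1, 4, 1, 52]

a₀ = ⌊√720⌋ = 26.
With m₀=0, d₀=1 and mₖ₊₁ = dₖaₖ − mₖ, dₖ₊₁ = (n − mₖ₊₁²)/dₖ, aₖ₊₁ = ⌊(a₀+mₖ₊₁)/dₖ₊₁⌋:
  k=1: m=26, d=44, a=1
  k=2: m=18, d=9, a=4
  k=3: m=18, d=44, a=1
  k=4: m=26, d=1, a=52
d=1 and a=2a₀=52 at k=4, so the next step gives (m, d) = (26, 44) again — its k=1 value — and the period has length 4.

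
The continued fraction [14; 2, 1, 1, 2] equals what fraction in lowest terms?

187/13

Fold from the inside: start with 2/1.
  1 + 1/2 = 3/2
  1 + 2/3 = 5/3
  2 + 3/5 = 13/5
  14 + 5/13 = 187/13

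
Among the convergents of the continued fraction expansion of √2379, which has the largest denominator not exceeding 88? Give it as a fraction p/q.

√2379 = [48; 1, 3, 2, 3, 1, 96, …] (period length 6).
Convergents:
  p_0/q_0 = 48/1
  p_1/q_1 = 49/1
  p_2/q_2 = 195/4
  p_3/q_3 = 439/9
  p_4/q_4 = 1512/31
  p_5/q_5 = 1951/40
  p_6/q_6 = 188808/3871
q_5 = 40 ≤ 88 < 3871 = q_6, so the answer is 1951/40.

1951/40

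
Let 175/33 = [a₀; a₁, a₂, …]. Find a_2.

175 = 5·33 + 10   →  a_0 = 5
33 = 3·10 + 3   →  a_1 = 3
10 = 3·3 + 1   →  a_2 = 3

3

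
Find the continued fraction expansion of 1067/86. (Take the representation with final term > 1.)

[12; 2, 2, 5, 3]

1067 = 12×86 + 35
86 = 2×35 + 16
35 = 2×16 + 3
16 = 5×3 + 1
3 = 3×1 + 0  (stop)
So 1067/86 = [12; 2, 2, 5, 3].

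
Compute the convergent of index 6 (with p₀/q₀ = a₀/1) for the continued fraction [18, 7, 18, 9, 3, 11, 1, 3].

Using pₖ = aₖpₖ₋₁ + pₖ₋₂, qₖ = aₖqₖ₋₁ + qₖ₋₂ (with p₋₁=1, p₋₂=0, q₋₁=0, q₋₂=1):
  k=0: a=18, p=18, q=1
  k=1: a=7, p=127, q=7
  k=2: a=18, p=2304, q=127
  k=3: a=9, p=20863, q=1150
  k=4: a=3, p=64893, q=3577
  k=5: a=11, p=734686, q=40497
  k=6: a=1, p=799579, q=44074

799579/44074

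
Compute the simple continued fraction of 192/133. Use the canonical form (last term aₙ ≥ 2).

192 = 1*133 + 59
133 = 2*59 + 15
59 = 3*15 + 14
15 = 1*14 + 1
14 = 14*1 + 0  (stop)
So 192/133 = [1; 2, 3, 1, 14].

[1; 2, 3, 1, 14]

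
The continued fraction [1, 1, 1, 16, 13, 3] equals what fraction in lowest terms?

Fold from the inside: start with 3/1.
  13 + 1/3 = 40/3
  16 + 3/40 = 643/40
  1 + 40/643 = 683/643
  1 + 643/683 = 1326/683
  1 + 683/1326 = 2009/1326

2009/1326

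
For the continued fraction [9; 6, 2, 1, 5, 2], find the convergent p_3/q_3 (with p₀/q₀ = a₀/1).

174/19

Using pₖ = aₖpₖ₋₁ + pₖ₋₂, qₖ = aₖqₖ₋₁ + qₖ₋₂ (with p₋₁=1, p₋₂=0, q₋₁=0, q₋₂=1):
  k=0: a=9, p=9, q=1
  k=1: a=6, p=55, q=6
  k=2: a=2, p=119, q=13
  k=3: a=1, p=174, q=19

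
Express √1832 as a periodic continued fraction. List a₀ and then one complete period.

[42; 1, 4, 21, 4, 1, 84]

a₀ = ⌊√1832⌋ = 42.
With m₀=0, d₀=1 and mₖ₊₁ = dₖaₖ − mₖ, dₖ₊₁ = (n − mₖ₊₁²)/dₖ, aₖ₊₁ = ⌊(a₀+mₖ₊₁)/dₖ₊₁⌋:
  k=1: m=42, d=68, a=1
  k=2: m=26, d=17, a=4
  k=3: m=42, d=4, a=21
  k=4: m=42, d=17, a=4
  k=5: m=26, d=68, a=1
  k=6: m=42, d=1, a=84
d=1 and a=2a₀=84 at k=6, so the next step gives (m, d) = (42, 68) again — its k=1 value — and the period has length 6.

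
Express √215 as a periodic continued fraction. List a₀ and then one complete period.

a₀ = ⌊√215⌋ = 14.

[14; 1, 1, 1, 28]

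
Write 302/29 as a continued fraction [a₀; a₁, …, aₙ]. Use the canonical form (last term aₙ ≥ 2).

302 = 10×29 + 12
29 = 2×12 + 5
12 = 2×5 + 2
5 = 2×2 + 1
2 = 2×1 + 0  (stop)
So 302/29 = [10; 2, 2, 2, 2].

[10; 2, 2, 2, 2]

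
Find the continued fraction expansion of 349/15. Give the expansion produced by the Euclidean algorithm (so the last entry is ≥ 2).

[23; 3, 1, 3]

349 = 23·15 + 4
15 = 3·4 + 3
4 = 1·3 + 1
3 = 3·1 + 0  (stop)
So 349/15 = [23; 3, 1, 3].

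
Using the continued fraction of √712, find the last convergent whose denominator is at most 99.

1601/60

√712 = [26; 1, 2, 6, 2, 1, 52, …] (period length 6).
Convergents:
  p_0/q_0 = 26/1
  p_1/q_1 = 27/1
  p_2/q_2 = 80/3
  p_3/q_3 = 507/19
  p_4/q_4 = 1094/41
  p_5/q_5 = 1601/60
  p_6/q_6 = 84346/3161
q_5 = 60 ≤ 99 < 3161 = q_6, so the answer is 1601/60.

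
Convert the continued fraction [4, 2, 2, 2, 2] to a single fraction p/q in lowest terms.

128/29

Fold from the inside: start with 2/1.
  2 + 1/2 = 5/2
  2 + 2/5 = 12/5
  2 + 5/12 = 29/12
  4 + 12/29 = 128/29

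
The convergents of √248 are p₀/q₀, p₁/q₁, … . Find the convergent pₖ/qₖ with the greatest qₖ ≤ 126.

√248 = [15; 1, 2, 1, 30, …] (period length 4).
Convergents:
  p_0/q_0 = 15/1
  p_1/q_1 = 16/1
  p_2/q_2 = 47/3
  p_3/q_3 = 63/4
  p_4/q_4 = 1937/123
  p_5/q_5 = 2000/127
q_4 = 123 ≤ 126 < 127 = q_5, so the answer is 1937/123.

1937/123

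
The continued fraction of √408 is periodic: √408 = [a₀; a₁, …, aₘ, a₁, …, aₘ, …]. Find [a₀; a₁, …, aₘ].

[20; 5, 40]

a₀ = ⌊√408⌋ = 20.
With m₀=0, d₀=1 and mₖ₊₁ = dₖaₖ − mₖ, dₖ₊₁ = (n − mₖ₊₁²)/dₖ, aₖ₊₁ = ⌊(a₀+mₖ₊₁)/dₖ₊₁⌋:
  k=1: m=20, d=8, a=5
  k=2: m=20, d=1, a=40
d=1 and a=2a₀=40 at k=2, so the next step gives (m, d) = (20, 8) again — its k=1 value — and the period has length 2.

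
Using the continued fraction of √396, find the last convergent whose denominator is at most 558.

7940/399

√396 = [19; 1, 8, 1, 38, …] (period length 4).
Convergents:
  p_0/q_0 = 19/1
  p_1/q_1 = 20/1
  p_2/q_2 = 179/9
  p_3/q_3 = 199/10
  p_4/q_4 = 7741/389
  p_5/q_5 = 7940/399
  p_6/q_6 = 71261/3581
q_5 = 399 ≤ 558 < 3581 = q_6, so the answer is 7940/399.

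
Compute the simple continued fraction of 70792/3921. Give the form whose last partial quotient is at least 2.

[18; 18, 3, 9, 1, 6]

70792 = 18*3921 + 214
3921 = 18*214 + 69
214 = 3*69 + 7
69 = 9*7 + 6
7 = 1*6 + 1
6 = 6*1 + 0  (stop)
So 70792/3921 = [18; 18, 3, 9, 1, 6].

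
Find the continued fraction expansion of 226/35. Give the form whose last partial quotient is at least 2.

226 = 6·35 + 16
35 = 2·16 + 3
16 = 5·3 + 1
3 = 3·1 + 0  (stop)
So 226/35 = [6; 2, 5, 3].

[6; 2, 5, 3]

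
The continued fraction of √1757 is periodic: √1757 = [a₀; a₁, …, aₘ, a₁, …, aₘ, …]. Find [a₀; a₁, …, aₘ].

a₀ = ⌊√1757⌋ = 41.
With m₀=0, d₀=1 and mₖ₊₁ = dₖaₖ − mₖ, dₖ₊₁ = (n − mₖ₊₁²)/dₖ, aₖ₊₁ = ⌊(a₀+mₖ₊₁)/dₖ₊₁⌋:
  k=1: m=41, d=76, a=1
  k=2: m=35, d=7, a=10
  k=3: m=35, d=76, a=1
  k=4: m=41, d=1, a=82
d=1 and a=2a₀=82 at k=4, so the next step gives (m, d) = (41, 76) again — its k=1 value — and the period has length 4.

[41; 1, 10, 1, 82]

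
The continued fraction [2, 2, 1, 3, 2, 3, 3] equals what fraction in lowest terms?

Using pₖ = aₖpₖ₋₁ + pₖ₋₂ and qₖ = aₖqₖ₋₁ + qₖ₋₂:
  k=0: a=2, p=2, q=1
  k=1: a=2, p=5, q=2
  k=2: a=1, p=7, q=3
  k=3: a=3, p=26, q=11
  k=4: a=2, p=59, q=25
  k=5: a=3, p=203, q=86
  k=6: a=3, p=668, q=283

668/283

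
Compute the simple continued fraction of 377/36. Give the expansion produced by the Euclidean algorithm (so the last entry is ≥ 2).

[10; 2, 8, 2]

377 = 10·36 + 17
36 = 2·17 + 2
17 = 8·2 + 1
2 = 2·1 + 0  (stop)
So 377/36 = [10; 2, 8, 2].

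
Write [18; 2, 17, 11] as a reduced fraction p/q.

7154/387

Fold from the inside: start with 11/1.
  17 + 1/11 = 188/11
  2 + 11/188 = 387/188
  18 + 188/387 = 7154/387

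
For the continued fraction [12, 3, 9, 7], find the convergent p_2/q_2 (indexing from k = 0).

345/28

Using pₖ = aₖpₖ₋₁ + pₖ₋₂, qₖ = aₖqₖ₋₁ + qₖ₋₂ (with p₋₁=1, p₋₂=0, q₋₁=0, q₋₂=1):
  k=0: a=12, p=12, q=1
  k=1: a=3, p=37, q=3
  k=2: a=9, p=345, q=28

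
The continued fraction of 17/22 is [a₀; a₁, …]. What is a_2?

3

17 = 0·22 + 17   →  a_0 = 0
22 = 1·17 + 5   →  a_1 = 1
17 = 3·5 + 2   →  a_2 = 3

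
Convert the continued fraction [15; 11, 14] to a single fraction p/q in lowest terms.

Using pₖ = aₖpₖ₋₁ + pₖ₋₂ and qₖ = aₖqₖ₋₁ + qₖ₋₂:
  k=0: a=15, p=15, q=1
  k=1: a=11, p=166, q=11
  k=2: a=14, p=2339, q=155

2339/155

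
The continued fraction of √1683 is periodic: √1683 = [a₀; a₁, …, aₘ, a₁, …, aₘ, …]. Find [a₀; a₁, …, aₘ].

[41; 41, 82]

a₀ = ⌊√1683⌋ = 41.
With m₀=0, d₀=1 and mₖ₊₁ = dₖaₖ − mₖ, dₖ₊₁ = (n − mₖ₊₁²)/dₖ, aₖ₊₁ = ⌊(a₀+mₖ₊₁)/dₖ₊₁⌋:
  k=1: m=41, d=2, a=41
  k=2: m=41, d=1, a=82
d=1 and a=2a₀=82 at k=2, so the next step gives (m, d) = (41, 2) again — its k=1 value — and the period has length 2.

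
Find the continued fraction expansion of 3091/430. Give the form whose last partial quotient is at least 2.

[7; 5, 3, 4, 6]

3091 = 7·430 + 81
430 = 5·81 + 25
81 = 3·25 + 6
25 = 4·6 + 1
6 = 6·1 + 0  (stop)
So 3091/430 = [7; 5, 3, 4, 6].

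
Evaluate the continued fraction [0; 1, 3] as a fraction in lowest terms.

3/4

Fold from the inside: start with 3/1.
  1 + 1/3 = 4/3
  0 + 3/4 = 3/4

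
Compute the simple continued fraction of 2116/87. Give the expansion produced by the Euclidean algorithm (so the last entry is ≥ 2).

2116 = 24*87 + 28
87 = 3*28 + 3
28 = 9*3 + 1
3 = 3*1 + 0  (stop)
So 2116/87 = [24; 3, 9, 3].

[24; 3, 9, 3]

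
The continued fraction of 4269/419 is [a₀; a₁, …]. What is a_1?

4269 = 10·419 + 79   →  a_0 = 10
419 = 5·79 + 24   →  a_1 = 5

5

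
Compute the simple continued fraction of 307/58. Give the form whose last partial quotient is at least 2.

307 = 5·58 + 17
58 = 3·17 + 7
17 = 2·7 + 3
7 = 2·3 + 1
3 = 3·1 + 0  (stop)
So 307/58 = [5; 3, 2, 2, 3].

[5; 3, 2, 2, 3]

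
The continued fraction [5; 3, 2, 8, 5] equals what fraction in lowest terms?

1597/302

Using pₖ = aₖpₖ₋₁ + pₖ₋₂ and qₖ = aₖqₖ₋₁ + qₖ₋₂:
  k=0: a=5, p=5, q=1
  k=1: a=3, p=16, q=3
  k=2: a=2, p=37, q=7
  k=3: a=8, p=312, q=59
  k=4: a=5, p=1597, q=302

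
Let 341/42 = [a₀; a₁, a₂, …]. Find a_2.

341 = 8·42 + 5   →  a_0 = 8
42 = 8·5 + 2   →  a_1 = 8
5 = 2·2 + 1   →  a_2 = 2

2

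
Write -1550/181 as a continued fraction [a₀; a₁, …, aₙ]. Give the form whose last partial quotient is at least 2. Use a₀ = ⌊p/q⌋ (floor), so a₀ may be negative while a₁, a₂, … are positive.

[-9; 2, 3, 2, 3, 3]

-1550 = -9×181 + 79
181 = 2×79 + 23
79 = 3×23 + 10
23 = 2×10 + 3
10 = 3×3 + 1
3 = 3×1 + 0  (stop)
So -1550/181 = [-9; 2, 3, 2, 3, 3].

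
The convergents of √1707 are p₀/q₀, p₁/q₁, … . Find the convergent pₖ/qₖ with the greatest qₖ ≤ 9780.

194639/4711

√1707 = [41; 3, 6, 41, 6, 3, 82, …] (period length 6).
Convergents:
  p_0/q_0 = 41/1
  p_1/q_1 = 124/3
  p_2/q_2 = 785/19
  p_3/q_3 = 32309/782
  p_4/q_4 = 194639/4711
  p_5/q_5 = 616226/14915
q_4 = 4711 ≤ 9780 < 14915 = q_5, so the answer is 194639/4711.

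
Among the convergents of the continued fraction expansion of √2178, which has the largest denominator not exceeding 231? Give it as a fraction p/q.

√2178 = [46; 1, 2, 46, 2, 1, 92, …] (period length 6).
Convergents:
  p_0/q_0 = 46/1
  p_1/q_1 = 47/1
  p_2/q_2 = 140/3
  p_3/q_3 = 6487/139
  p_4/q_4 = 13114/281
q_3 = 139 ≤ 231 < 281 = q_4, so the answer is 6487/139.

6487/139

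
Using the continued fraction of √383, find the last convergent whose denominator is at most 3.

39/2

√383 = [19; 1, 1, 3, 19, 3, 1, 1, 38, …] (period length 8).
Convergents:
  p_0/q_0 = 19/1
  p_1/q_1 = 20/1
  p_2/q_2 = 39/2
  p_3/q_3 = 137/7
q_2 = 2 ≤ 3 < 7 = q_3, so the answer is 39/2.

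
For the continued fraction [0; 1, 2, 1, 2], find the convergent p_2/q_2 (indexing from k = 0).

Using pₖ = aₖpₖ₋₁ + pₖ₋₂, qₖ = aₖqₖ₋₁ + qₖ₋₂ (with p₋₁=1, p₋₂=0, q₋₁=0, q₋₂=1):
  k=0: a=0, p=0, q=1
  k=1: a=1, p=1, q=1
  k=2: a=2, p=2, q=3

2/3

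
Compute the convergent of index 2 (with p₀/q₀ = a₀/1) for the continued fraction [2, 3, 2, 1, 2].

Using pₖ = aₖpₖ₋₁ + pₖ₋₂, qₖ = aₖqₖ₋₁ + qₖ₋₂ (with p₋₁=1, p₋₂=0, q₋₁=0, q₋₂=1):
  k=0: a=2, p=2, q=1
  k=1: a=3, p=7, q=3
  k=2: a=2, p=16, q=7

16/7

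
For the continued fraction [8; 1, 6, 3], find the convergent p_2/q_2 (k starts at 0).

62/7

Using pₖ = aₖpₖ₋₁ + pₖ₋₂, qₖ = aₖqₖ₋₁ + qₖ₋₂ (with p₋₁=1, p₋₂=0, q₋₁=0, q₋₂=1):
  k=0: a=8, p=8, q=1
  k=1: a=1, p=9, q=1
  k=2: a=6, p=62, q=7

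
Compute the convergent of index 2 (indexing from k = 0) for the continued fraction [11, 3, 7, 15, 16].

Using pₖ = aₖpₖ₋₁ + pₖ₋₂, qₖ = aₖqₖ₋₁ + qₖ₋₂ (with p₋₁=1, p₋₂=0, q₋₁=0, q₋₂=1):
  k=0: a=11, p=11, q=1
  k=1: a=3, p=34, q=3
  k=2: a=7, p=249, q=22

249/22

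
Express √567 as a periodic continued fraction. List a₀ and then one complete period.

[23; 1, 4, 3, 4, 1, 46]

a₀ = ⌊√567⌋ = 23.
With m₀=0, d₀=1 and mₖ₊₁ = dₖaₖ − mₖ, dₖ₊₁ = (n − mₖ₊₁²)/dₖ, aₖ₊₁ = ⌊(a₀+mₖ₊₁)/dₖ₊₁⌋:
  k=1: m=23, d=38, a=1
  k=2: m=15, d=9, a=4
  k=3: m=21, d=14, a=3
  k=4: m=21, d=9, a=4
  k=5: m=15, d=38, a=1
  k=6: m=23, d=1, a=46
d=1 and a=2a₀=46 at k=6, so the next step gives (m, d) = (23, 38) again — its k=1 value — and the period has length 6.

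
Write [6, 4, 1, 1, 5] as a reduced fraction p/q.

Using pₖ = aₖpₖ₋₁ + pₖ₋₂ and qₖ = aₖqₖ₋₁ + qₖ₋₂:
  k=0: a=6, p=6, q=1
  k=1: a=4, p=25, q=4
  k=2: a=1, p=31, q=5
  k=3: a=1, p=56, q=9
  k=4: a=5, p=311, q=50

311/50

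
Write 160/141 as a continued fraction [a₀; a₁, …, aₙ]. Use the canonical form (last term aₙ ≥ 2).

160 = 1·141 + 19
141 = 7·19 + 8
19 = 2·8 + 3
8 = 2·3 + 2
3 = 1·2 + 1
2 = 2·1 + 0  (stop)
So 160/141 = [1; 7, 2, 2, 1, 2].

[1; 7, 2, 2, 1, 2]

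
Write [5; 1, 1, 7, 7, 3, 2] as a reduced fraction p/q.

4310/779

Fold from the inside: start with 2/1.
  3 + 1/2 = 7/2
  7 + 2/7 = 51/7
  7 + 7/51 = 364/51
  1 + 51/364 = 415/364
  1 + 364/415 = 779/415
  5 + 415/779 = 4310/779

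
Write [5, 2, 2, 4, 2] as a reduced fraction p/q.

Using pₖ = aₖpₖ₋₁ + pₖ₋₂ and qₖ = aₖqₖ₋₁ + qₖ₋₂:
  k=0: a=5, p=5, q=1
  k=1: a=2, p=11, q=2
  k=2: a=2, p=27, q=5
  k=3: a=4, p=119, q=22
  k=4: a=2, p=265, q=49

265/49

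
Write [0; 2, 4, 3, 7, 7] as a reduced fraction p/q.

678/1513

Using pₖ = aₖpₖ₋₁ + pₖ₋₂ and qₖ = aₖqₖ₋₁ + qₖ₋₂:
  k=0: a=0, p=0, q=1
  k=1: a=2, p=1, q=2
  k=2: a=4, p=4, q=9
  k=3: a=3, p=13, q=29
  k=4: a=7, p=95, q=212
  k=5: a=7, p=678, q=1513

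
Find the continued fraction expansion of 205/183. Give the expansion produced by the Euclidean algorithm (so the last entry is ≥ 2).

[1; 8, 3, 7]

205 = 1·183 + 22
183 = 8·22 + 7
22 = 3·7 + 1
7 = 7·1 + 0  (stop)
So 205/183 = [1; 8, 3, 7].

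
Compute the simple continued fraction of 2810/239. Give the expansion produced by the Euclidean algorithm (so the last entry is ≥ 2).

2810 = 11*239 + 181
239 = 1*181 + 58
181 = 3*58 + 7
58 = 8*7 + 2
7 = 3*2 + 1
2 = 2*1 + 0  (stop)
So 2810/239 = [11; 1, 3, 8, 3, 2].

[11; 1, 3, 8, 3, 2]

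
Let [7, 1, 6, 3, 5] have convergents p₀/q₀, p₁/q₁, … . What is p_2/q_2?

Using pₖ = aₖpₖ₋₁ + pₖ₋₂, qₖ = aₖqₖ₋₁ + qₖ₋₂ (with p₋₁=1, p₋₂=0, q₋₁=0, q₋₂=1):
  k=0: a=7, p=7, q=1
  k=1: a=1, p=8, q=1
  k=2: a=6, p=55, q=7

55/7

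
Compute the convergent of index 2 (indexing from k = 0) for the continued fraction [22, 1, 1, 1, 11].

45/2

Using pₖ = aₖpₖ₋₁ + pₖ₋₂, qₖ = aₖqₖ₋₁ + qₖ₋₂ (with p₋₁=1, p₋₂=0, q₋₁=0, q₋₂=1):
  k=0: a=22, p=22, q=1
  k=1: a=1, p=23, q=1
  k=2: a=1, p=45, q=2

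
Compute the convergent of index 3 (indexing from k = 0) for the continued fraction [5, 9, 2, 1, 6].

Using pₖ = aₖpₖ₋₁ + pₖ₋₂, qₖ = aₖqₖ₋₁ + qₖ₋₂ (with p₋₁=1, p₋₂=0, q₋₁=0, q₋₂=1):
  k=0: a=5, p=5, q=1
  k=1: a=9, p=46, q=9
  k=2: a=2, p=97, q=19
  k=3: a=1, p=143, q=28

143/28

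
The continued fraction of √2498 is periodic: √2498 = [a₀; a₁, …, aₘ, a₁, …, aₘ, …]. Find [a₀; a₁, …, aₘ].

a₀ = ⌊√2498⌋ = 49.
With m₀=0, d₀=1 and mₖ₊₁ = dₖaₖ − mₖ, dₖ₊₁ = (n − mₖ₊₁²)/dₖ, aₖ₊₁ = ⌊(a₀+mₖ₊₁)/dₖ₊₁⌋:
  k=1: m=49, d=97, a=1
  k=2: m=48, d=2, a=48
  k=3: m=48, d=97, a=1
  k=4: m=49, d=1, a=98
d=1 and a=2a₀=98 at k=4, so the next step gives (m, d) = (49, 97) again — its k=1 value — and the period has length 4.

[49; 1, 48, 1, 98]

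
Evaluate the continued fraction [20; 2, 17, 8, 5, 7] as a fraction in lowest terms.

212991/10397

Fold from the inside: start with 7/1.
  5 + 1/7 = 36/7
  8 + 7/36 = 295/36
  17 + 36/295 = 5051/295
  2 + 295/5051 = 10397/5051
  20 + 5051/10397 = 212991/10397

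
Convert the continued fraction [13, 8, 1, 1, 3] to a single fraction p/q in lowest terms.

787/60

Using pₖ = aₖpₖ₋₁ + pₖ₋₂ and qₖ = aₖqₖ₋₁ + qₖ₋₂:
  k=0: a=13, p=13, q=1
  k=1: a=8, p=105, q=8
  k=2: a=1, p=118, q=9
  k=3: a=1, p=223, q=17
  k=4: a=3, p=787, q=60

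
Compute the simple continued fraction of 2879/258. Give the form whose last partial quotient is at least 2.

2879 = 11*258 + 41
258 = 6*41 + 12
41 = 3*12 + 5
12 = 2*5 + 2
5 = 2*2 + 1
2 = 2*1 + 0  (stop)
So 2879/258 = [11; 6, 3, 2, 2, 2].

[11; 6, 3, 2, 2, 2]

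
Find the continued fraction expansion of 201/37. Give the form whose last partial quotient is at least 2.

[5; 2, 3, 5]

201 = 5×37 + 16
37 = 2×16 + 5
16 = 3×5 + 1
5 = 5×1 + 0  (stop)
So 201/37 = [5; 2, 3, 5].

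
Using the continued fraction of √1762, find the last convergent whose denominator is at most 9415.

148050/3527

√1762 = [41; 1, 40, 1, 82, …] (period length 4).
Convergents:
  p_0/q_0 = 41/1
  p_1/q_1 = 42/1
  p_2/q_2 = 1721/41
  p_3/q_3 = 1763/42
  p_4/q_4 = 146287/3485
  p_5/q_5 = 148050/3527
  p_6/q_6 = 6068287/144565
q_5 = 3527 ≤ 9415 < 144565 = q_6, so the answer is 148050/3527.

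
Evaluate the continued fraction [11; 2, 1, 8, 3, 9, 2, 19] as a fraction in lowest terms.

Using pₖ = aₖpₖ₋₁ + pₖ₋₂ and qₖ = aₖqₖ₋₁ + qₖ₋₂:
  k=0: a=11, p=11, q=1
  k=1: a=2, p=23, q=2
  k=2: a=1, p=34, q=3
  k=3: a=8, p=295, q=26
  k=4: a=3, p=919, q=81
  k=5: a=9, p=8566, q=755
  k=6: a=2, p=18051, q=1591
  k=7: a=19, p=351535, q=30984

351535/30984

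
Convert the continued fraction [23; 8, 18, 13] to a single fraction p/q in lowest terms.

Fold from the inside: start with 13/1.
  18 + 1/13 = 235/13
  8 + 13/235 = 1893/235
  23 + 235/1893 = 43774/1893

43774/1893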